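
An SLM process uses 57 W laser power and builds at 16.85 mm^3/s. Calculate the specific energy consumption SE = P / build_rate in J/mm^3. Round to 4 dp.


SE = 57 / 16.85 = 3.3828 J/mm^3


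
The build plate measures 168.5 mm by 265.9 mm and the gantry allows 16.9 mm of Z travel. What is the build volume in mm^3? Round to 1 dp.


V = 168.5 * 265.9 * 16.9 = 757190.1 mm^3


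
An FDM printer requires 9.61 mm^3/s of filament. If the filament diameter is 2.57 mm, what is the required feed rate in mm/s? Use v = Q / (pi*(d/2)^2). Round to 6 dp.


A = pi*(2.57/2)^2 = 5.187476
v = 9.61 / 5.187476 = 1.852539 mm/s


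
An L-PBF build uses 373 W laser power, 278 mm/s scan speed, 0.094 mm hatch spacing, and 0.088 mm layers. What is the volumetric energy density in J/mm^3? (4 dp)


E = 373 / (278*0.094*0.088) = 162.201 J/mm^3


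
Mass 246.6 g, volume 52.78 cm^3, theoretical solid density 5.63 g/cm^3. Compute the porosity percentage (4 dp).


rho_part = 246.6 / 52.78 = 4.67222433 g/cm^3
Porosity = (1 - 4.67222433/5.63)*100 = 17.012 %


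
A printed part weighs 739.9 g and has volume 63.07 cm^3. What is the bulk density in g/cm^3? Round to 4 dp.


rho = 739.9 / 63.07 = 11.7314 g/cm^3


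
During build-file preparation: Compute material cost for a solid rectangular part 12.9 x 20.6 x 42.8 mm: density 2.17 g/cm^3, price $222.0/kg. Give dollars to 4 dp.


V = 12.9 * 20.6 * 42.8 = 11373.672 mm^3 = 11.373672 cm^3
Mass = 11.373672 * 2.17 / 1000 = 0.02468087 kg
Cost = 0.02468087 * 222.0 = 5.4792 $


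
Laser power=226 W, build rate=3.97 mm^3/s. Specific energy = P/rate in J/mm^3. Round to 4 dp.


SE = 226 / 3.97 = 56.927 J/mm^3


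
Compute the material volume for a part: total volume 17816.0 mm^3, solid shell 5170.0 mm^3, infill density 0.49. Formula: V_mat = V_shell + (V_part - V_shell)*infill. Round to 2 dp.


V_infill = (17816.0 - 5170.0) * 0.49 = 6196.54
V_total = 5170.0 + 6196.54 = 11366.54 mm^3


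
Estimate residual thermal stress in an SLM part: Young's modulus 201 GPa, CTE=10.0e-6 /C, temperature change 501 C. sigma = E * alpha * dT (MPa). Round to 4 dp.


sigma = 201*1000 * 10.0e-6 * 501 = 1007.01 MPa


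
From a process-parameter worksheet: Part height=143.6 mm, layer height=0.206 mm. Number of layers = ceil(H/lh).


Layers = ceil(143.6/0.206) = 698


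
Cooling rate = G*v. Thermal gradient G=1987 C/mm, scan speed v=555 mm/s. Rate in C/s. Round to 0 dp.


CR = 1987 * 555 = 1102785 C/s


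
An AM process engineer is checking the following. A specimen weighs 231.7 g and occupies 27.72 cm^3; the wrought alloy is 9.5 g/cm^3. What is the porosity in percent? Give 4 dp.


rho_part = 231.7 / 27.72 = 8.35858586 g/cm^3
Porosity = (1 - 8.35858586/9.5)*100 = 12.0149 %


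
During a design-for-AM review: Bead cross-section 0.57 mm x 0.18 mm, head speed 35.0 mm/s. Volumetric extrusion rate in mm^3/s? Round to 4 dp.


Rate = 0.57 * 0.18 * 35.0 = 3.591 mm^3/s


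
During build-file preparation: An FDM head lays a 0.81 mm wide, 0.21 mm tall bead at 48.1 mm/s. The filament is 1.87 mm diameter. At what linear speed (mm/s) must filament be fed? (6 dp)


Q = 0.81 * 0.21 * 48.1 = 8.18181 mm^3/s
A_fil = pi*(1.87/2)^2 = 2.74645884 mm^2
v_feed = 8.18181 / 2.74645884 = 2.97904 mm/s


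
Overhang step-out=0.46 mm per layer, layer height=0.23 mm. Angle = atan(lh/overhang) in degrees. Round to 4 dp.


angle = atan(0.23/0.46) = 26.5651 degrees


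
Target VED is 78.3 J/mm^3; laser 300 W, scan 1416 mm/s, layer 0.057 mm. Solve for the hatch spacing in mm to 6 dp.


h = 300 / (78.3*1416*0.057) = 0.04747 mm


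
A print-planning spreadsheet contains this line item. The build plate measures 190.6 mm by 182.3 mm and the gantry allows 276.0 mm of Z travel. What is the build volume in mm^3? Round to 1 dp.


V = 190.6 * 182.3 * 276.0 = 9590000.9 mm^3


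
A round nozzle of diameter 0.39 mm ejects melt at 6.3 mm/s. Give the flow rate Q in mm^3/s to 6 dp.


A = pi*(0.39/2)^2 = 0.11945906 mm^2
Q = 0.11945906 * 6.3 = 0.752592 mm^3/s


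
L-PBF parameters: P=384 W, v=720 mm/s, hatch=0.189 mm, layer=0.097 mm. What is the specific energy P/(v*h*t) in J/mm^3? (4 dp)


Build rate = 720 * 0.189 * 0.097 = 13.19976 mm^3/s
SE = 384 / 13.19976 = 29.0914 J/mm^3


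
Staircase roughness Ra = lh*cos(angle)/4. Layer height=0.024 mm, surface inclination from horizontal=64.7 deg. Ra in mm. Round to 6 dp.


Ra = 0.024 * cos(64.7) / 4 = 0.002564 mm


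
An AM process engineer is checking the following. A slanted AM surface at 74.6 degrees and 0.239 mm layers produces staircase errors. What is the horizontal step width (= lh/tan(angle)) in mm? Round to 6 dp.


step = 0.239 / tan(74.6) = 0.065832 mm


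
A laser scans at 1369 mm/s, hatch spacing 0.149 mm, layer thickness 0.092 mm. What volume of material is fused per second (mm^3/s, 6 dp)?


Rate = 1369 * 0.149 * 0.092 = 18.766252 mm^3/s


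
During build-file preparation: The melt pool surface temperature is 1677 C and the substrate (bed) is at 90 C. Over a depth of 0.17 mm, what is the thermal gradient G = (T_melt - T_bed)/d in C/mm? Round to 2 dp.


G = (1677-90)/0.17 = 9335.29 C/mm


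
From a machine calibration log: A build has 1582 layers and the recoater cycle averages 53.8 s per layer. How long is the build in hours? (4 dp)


t = 1582 * 53.8 / 3600 = 23.6421 hrs


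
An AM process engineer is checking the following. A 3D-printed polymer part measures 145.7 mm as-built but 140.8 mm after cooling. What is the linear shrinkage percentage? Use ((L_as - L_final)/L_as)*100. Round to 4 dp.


Shrinkage = ((145.7-140.8)/145.7)*100 = 3.3631 %


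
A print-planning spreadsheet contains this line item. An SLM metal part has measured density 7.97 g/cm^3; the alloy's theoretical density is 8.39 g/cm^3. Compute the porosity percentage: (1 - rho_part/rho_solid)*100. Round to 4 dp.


Porosity = (1-7.97/8.39)*100 = 5.006 %


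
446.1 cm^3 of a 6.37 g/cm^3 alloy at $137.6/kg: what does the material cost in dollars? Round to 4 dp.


Mass = 446.1*6.37/1000 = 2.841657 kg
Cost = 2.841657 * 137.6 = 391.012 $


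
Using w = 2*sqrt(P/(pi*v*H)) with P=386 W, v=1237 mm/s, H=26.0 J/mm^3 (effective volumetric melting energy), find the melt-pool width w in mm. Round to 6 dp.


w = 2*sqrt(386/(pi*1237*26.0)) = 0.123617 mm


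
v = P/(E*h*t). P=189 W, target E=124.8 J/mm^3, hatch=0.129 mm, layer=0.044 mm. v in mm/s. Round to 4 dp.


v = 189 / (124.8*0.129*0.044) = 266.8117 mm/s


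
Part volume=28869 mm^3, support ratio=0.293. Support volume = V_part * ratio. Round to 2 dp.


V_support = 28869 * 0.293 = 8458.62 mm^3


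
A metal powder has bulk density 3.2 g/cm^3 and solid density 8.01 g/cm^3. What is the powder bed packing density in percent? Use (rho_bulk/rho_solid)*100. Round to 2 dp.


Packing = (3.2/8.01)*100 = 39.95 %


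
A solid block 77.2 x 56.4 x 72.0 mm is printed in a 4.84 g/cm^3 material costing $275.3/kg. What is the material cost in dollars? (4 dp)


V = 77.2 * 56.4 * 72.0 = 313493.76 mm^3 = 313.49376 cm^3
Mass = 313.49376 * 4.84 / 1000 = 1.5173098 kg
Cost = 1.5173098 * 275.3 = 417.7154 $


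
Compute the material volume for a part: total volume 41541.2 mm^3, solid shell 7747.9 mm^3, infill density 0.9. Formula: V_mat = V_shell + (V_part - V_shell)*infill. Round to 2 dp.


V_infill = (41541.2 - 7747.9) * 0.9 = 30413.97
V_total = 7747.9 + 30413.97 = 38161.87 mm^3


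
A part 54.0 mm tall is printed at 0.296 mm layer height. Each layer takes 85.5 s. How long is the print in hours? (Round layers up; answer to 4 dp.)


Layers = ceil(54.0/0.296) = 183
t = 183 * 85.5 / 3600 = 4.3463 hrs


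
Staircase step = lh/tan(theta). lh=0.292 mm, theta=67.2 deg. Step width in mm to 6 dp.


step = 0.292 / tan(67.2) = 0.122745 mm


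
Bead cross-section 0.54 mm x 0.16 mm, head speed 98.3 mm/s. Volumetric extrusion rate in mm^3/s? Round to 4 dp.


Rate = 0.54 * 0.16 * 98.3 = 8.4931 mm^3/s


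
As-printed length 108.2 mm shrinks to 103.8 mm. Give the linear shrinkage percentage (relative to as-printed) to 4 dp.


Shrinkage = ((108.2-103.8)/108.2)*100 = 4.0665 %


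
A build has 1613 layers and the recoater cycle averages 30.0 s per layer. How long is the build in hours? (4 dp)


t = 1613 * 30.0 / 3600 = 13.4417 hrs


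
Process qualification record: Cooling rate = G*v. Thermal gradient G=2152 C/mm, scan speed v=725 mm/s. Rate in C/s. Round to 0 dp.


CR = 2152 * 725 = 1560200 C/s


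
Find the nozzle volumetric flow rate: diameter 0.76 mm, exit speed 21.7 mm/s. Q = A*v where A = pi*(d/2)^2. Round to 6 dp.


A = pi*(0.76/2)^2 = 0.45364598 mm^2
Q = 0.45364598 * 21.7 = 9.844118 mm^3/s


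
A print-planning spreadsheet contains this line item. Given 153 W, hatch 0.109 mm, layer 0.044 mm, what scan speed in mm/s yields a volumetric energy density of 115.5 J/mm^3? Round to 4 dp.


v = 153 / (115.5*0.109*0.044) = 276.2042 mm/s


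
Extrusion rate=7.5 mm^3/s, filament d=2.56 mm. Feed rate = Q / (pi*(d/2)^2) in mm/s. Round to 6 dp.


A = pi*(2.56/2)^2 = 5.147185
v = 7.5 / 5.147185 = 1.457107 mm/s


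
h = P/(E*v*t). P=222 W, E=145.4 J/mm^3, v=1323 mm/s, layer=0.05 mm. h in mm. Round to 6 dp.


h = 222 / (145.4*1323*0.05) = 0.023081 mm


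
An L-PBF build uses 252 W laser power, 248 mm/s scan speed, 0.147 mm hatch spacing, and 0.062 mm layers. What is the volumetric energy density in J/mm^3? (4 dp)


E = 252 / (248*0.147*0.062) = 111.491 J/mm^3


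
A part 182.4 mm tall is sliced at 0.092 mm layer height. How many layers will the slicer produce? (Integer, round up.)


Layers = ceil(182.4/0.092) = 1983


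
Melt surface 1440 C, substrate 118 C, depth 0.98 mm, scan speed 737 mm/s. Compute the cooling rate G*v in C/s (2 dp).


G = (1440-118)/0.98 = 1348.97959184 C/mm
CR = 1348.97959184 * 737 = 994197.96 C/s


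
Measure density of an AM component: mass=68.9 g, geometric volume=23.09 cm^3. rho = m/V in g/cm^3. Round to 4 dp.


rho = 68.9 / 23.09 = 2.984 g/cm^3


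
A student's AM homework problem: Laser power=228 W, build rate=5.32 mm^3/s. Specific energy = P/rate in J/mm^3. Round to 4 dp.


SE = 228 / 5.32 = 42.8571 J/mm^3


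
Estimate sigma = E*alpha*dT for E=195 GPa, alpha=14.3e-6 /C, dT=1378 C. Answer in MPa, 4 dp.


sigma = 195*1000 * 14.3e-6 * 1378 = 3842.553 MPa


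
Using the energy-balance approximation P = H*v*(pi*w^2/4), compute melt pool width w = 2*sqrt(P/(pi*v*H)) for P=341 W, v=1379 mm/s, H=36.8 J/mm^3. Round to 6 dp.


w = 2*sqrt(341/(pi*1379*36.8)) = 0.092497 mm


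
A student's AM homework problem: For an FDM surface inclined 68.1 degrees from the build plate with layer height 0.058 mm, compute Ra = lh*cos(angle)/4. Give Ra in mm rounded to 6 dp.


Ra = 0.058 * cos(68.1) / 4 = 0.005408 mm


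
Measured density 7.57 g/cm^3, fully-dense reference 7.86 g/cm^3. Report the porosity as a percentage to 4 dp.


Porosity = (1-7.57/7.86)*100 = 3.6896 %


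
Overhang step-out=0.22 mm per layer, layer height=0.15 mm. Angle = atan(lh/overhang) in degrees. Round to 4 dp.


angle = atan(0.15/0.22) = 34.2869 degrees


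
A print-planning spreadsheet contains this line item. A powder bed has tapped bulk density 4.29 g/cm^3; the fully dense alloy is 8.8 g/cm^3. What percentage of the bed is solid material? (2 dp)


Packing = (4.29/8.8)*100 = 48.75 %


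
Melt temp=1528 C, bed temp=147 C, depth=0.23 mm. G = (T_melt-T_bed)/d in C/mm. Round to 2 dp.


G = (1528-147)/0.23 = 6004.35 C/mm


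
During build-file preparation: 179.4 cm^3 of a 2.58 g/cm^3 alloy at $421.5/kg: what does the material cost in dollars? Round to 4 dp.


Mass = 179.4*2.58/1000 = 0.462852 kg
Cost = 0.462852 * 421.5 = 195.0921 $


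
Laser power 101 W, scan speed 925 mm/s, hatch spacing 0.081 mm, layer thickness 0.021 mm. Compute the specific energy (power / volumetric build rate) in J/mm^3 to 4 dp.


Build rate = 925 * 0.081 * 0.021 = 1.573425 mm^3/s
SE = 101 / 1.573425 = 64.1912 J/mm^3


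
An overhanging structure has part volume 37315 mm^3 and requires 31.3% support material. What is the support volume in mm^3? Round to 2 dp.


V_support = 37315 * 0.313 = 11679.6 mm^3


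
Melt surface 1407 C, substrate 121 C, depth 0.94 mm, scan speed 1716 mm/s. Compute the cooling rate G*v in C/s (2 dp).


G = (1407-121)/0.94 = 1368.08510638 C/mm
CR = 1368.08510638 * 1716 = 2347634.04 C/s


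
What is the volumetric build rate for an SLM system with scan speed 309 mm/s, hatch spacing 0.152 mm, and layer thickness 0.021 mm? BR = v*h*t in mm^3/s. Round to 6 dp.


Rate = 309 * 0.152 * 0.021 = 0.986328 mm^3/s


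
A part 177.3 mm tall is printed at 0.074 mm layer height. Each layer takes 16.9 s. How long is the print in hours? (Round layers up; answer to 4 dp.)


Layers = ceil(177.3/0.074) = 2396
t = 2396 * 16.9 / 3600 = 11.2479 hrs


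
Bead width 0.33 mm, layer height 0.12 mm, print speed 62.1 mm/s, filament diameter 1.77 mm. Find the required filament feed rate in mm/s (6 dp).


Q = 0.33 * 0.12 * 62.1 = 2.45916 mm^3/s
A_fil = pi*(1.77/2)^2 = 2.46057391 mm^2
v_feed = 2.45916 / 2.46057391 = 0.999425 mm/s


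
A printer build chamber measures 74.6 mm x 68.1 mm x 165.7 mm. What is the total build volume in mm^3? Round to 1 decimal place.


V = 74.6 * 68.1 * 165.7 = 841799.1 mm^3


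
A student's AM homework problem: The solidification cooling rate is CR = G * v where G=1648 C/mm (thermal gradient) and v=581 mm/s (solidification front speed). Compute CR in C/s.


CR = 1648 * 581 = 957488 C/s


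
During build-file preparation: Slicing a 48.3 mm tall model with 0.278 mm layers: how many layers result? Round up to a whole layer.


Layers = ceil(48.3/0.278) = 174


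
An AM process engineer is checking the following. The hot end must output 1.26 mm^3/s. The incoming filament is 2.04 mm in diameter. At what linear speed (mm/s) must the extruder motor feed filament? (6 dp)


A = pi*(2.04/2)^2 = 3.268513
v = 1.26 / 3.268513 = 0.385496 mm/s


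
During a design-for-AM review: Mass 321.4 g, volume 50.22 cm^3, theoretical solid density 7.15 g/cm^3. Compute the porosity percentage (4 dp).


rho_part = 321.4 / 50.22 = 6.3998407 g/cm^3
Porosity = (1 - 6.3998407/7.15)*100 = 10.4917 %


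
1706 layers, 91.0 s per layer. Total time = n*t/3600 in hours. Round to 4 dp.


t = 1706 * 91.0 / 3600 = 43.1239 hrs


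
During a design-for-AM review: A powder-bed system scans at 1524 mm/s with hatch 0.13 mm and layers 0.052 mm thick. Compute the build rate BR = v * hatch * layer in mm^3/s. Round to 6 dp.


Rate = 1524 * 0.13 * 0.052 = 10.30224 mm^3/s


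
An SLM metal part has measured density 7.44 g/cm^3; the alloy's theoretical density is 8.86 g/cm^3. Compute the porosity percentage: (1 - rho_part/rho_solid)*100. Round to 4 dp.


Porosity = (1-7.44/8.86)*100 = 16.0271 %


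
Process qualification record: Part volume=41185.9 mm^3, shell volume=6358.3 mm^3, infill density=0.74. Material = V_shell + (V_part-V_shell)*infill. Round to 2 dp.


V_infill = (41185.9 - 6358.3) * 0.74 = 25772.42
V_total = 6358.3 + 25772.42 = 32130.72 mm^3


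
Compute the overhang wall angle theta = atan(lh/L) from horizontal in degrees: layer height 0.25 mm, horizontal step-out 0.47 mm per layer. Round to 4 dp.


angle = atan(0.25/0.47) = 28.0092 degrees


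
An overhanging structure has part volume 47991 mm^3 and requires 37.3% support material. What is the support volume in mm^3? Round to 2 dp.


V_support = 47991 * 0.373 = 17900.64 mm^3


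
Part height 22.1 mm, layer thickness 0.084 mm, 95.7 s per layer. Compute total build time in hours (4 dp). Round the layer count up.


Layers = ceil(22.1/0.084) = 264
t = 264 * 95.7 / 3600 = 7.018 hrs


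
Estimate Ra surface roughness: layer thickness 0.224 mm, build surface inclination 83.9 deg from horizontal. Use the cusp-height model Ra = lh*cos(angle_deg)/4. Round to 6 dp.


Ra = 0.224 * cos(83.9) / 4 = 0.005951 mm


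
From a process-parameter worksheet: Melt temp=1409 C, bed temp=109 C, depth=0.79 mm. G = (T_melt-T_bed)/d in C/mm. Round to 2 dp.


G = (1409-109)/0.79 = 1645.57 C/mm


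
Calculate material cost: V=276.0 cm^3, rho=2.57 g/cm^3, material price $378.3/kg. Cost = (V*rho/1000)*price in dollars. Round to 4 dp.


Mass = 276.0*2.57/1000 = 0.70932 kg
Cost = 0.70932 * 378.3 = 268.3358 $


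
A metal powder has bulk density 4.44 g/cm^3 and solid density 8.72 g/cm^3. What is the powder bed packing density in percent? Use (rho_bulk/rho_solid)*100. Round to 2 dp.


Packing = (4.44/8.72)*100 = 50.92 %


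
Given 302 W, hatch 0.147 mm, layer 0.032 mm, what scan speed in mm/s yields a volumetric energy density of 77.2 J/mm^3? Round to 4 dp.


v = 302 / (77.2*0.147*0.032) = 831.615 mm/s


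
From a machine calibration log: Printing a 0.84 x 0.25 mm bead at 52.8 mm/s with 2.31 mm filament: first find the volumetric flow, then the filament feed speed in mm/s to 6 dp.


Q = 0.84 * 0.25 * 52.8 = 11.088 mm^3/s
A_fil = pi*(2.31/2)^2 = 4.19096314 mm^2
v_feed = 11.088 / 4.19096314 = 2.645693 mm/s


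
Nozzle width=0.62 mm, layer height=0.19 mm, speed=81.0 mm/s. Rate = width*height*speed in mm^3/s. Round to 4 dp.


Rate = 0.62 * 0.19 * 81.0 = 9.5418 mm^3/s


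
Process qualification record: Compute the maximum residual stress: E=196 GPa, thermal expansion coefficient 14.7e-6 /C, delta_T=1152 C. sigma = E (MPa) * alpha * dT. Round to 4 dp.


sigma = 196*1000 * 14.7e-6 * 1152 = 3319.1424 MPa


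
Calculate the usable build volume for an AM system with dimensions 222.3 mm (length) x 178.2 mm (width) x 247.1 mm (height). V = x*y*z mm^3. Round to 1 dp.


V = 222.3 * 178.2 * 247.1 = 9788584.8 mm^3


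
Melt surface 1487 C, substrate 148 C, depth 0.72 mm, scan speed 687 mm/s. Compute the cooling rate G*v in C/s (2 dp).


G = (1487-148)/0.72 = 1859.72222222 C/mm
CR = 1859.72222222 * 687 = 1277629.17 C/s


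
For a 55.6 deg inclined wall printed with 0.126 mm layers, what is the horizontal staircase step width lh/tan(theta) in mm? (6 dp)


step = 0.126 / tan(55.6) = 0.086274 mm


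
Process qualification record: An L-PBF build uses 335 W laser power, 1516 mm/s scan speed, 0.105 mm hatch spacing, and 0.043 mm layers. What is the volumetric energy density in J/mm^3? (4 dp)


E = 335 / (1516*0.105*0.043) = 48.9427 J/mm^3


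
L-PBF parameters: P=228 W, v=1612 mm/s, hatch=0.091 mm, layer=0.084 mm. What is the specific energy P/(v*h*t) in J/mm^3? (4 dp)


Build rate = 1612 * 0.091 * 0.084 = 12.322128 mm^3/s
SE = 228 / 12.322128 = 18.5033 J/mm^3


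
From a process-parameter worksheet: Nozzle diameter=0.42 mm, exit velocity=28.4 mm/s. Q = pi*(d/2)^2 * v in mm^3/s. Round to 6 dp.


A = pi*(0.42/2)^2 = 0.13854424 mm^2
Q = 0.13854424 * 28.4 = 3.934656 mm^3/s


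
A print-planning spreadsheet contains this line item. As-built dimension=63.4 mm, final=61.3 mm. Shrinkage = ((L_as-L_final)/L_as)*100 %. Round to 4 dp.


Shrinkage = ((63.4-61.3)/63.4)*100 = 3.3123 %


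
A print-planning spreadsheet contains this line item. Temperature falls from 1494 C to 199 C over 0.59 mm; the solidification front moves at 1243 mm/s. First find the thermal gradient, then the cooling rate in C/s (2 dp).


G = (1494-199)/0.59 = 2194.91525424 C/mm
CR = 2194.91525424 * 1243 = 2728279.66 C/s


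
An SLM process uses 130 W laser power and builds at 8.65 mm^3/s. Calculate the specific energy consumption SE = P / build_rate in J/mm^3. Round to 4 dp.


SE = 130 / 8.65 = 15.0289 J/mm^3


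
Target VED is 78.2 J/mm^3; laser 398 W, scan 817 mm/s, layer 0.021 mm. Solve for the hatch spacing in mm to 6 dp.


h = 398 / (78.2*817*0.021) = 0.296644 mm


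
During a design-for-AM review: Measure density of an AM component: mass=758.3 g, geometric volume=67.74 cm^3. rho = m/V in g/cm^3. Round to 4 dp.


rho = 758.3 / 67.74 = 11.1943 g/cm^3


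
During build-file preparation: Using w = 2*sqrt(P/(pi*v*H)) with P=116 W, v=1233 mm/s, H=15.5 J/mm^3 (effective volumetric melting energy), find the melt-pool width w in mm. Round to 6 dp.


w = 2*sqrt(116/(pi*1233*15.5)) = 0.08791 mm


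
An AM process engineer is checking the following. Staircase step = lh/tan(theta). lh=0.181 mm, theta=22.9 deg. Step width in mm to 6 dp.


step = 0.181 / tan(22.9) = 0.428487 mm


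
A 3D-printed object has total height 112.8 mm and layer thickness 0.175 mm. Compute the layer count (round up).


Layers = ceil(112.8/0.175) = 645


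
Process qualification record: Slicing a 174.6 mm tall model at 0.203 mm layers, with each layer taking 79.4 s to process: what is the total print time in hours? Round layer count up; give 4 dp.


Layers = ceil(174.6/0.203) = 861
t = 861 * 79.4 / 3600 = 18.9898 hrs


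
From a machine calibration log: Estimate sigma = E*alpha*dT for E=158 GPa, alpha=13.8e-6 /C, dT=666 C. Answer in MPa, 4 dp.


sigma = 158*1000 * 13.8e-6 * 666 = 1452.1464 MPa


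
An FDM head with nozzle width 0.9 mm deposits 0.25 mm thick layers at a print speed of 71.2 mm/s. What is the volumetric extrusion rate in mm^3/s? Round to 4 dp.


Rate = 0.9 * 0.25 * 71.2 = 16.02 mm^3/s


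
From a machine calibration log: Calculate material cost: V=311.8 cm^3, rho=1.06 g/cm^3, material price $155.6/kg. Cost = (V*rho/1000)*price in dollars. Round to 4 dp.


Mass = 311.8*1.06/1000 = 0.330508 kg
Cost = 0.330508 * 155.6 = 51.427 $


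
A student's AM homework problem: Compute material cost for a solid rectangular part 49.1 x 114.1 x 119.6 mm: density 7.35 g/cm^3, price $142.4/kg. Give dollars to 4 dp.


V = 49.1 * 114.1 * 119.6 = 670036.276 mm^3 = 670.036276 cm^3
Mass = 670.036276 * 7.35 / 1000 = 4.92476663 kg
Cost = 4.92476663 * 142.4 = 701.2868 $


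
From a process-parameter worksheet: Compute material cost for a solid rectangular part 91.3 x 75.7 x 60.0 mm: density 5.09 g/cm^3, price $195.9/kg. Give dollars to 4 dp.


V = 91.3 * 75.7 * 60.0 = 414684.6 mm^3 = 414.6846 cm^3
Mass = 414.6846 * 5.09 / 1000 = 2.11074461 kg
Cost = 2.11074461 * 195.9 = 413.4949 $


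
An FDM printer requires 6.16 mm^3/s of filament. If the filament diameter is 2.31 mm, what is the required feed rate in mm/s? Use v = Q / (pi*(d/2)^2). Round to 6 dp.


A = pi*(2.31/2)^2 = 4.190963
v = 6.16 / 4.190963 = 1.469829 mm/s


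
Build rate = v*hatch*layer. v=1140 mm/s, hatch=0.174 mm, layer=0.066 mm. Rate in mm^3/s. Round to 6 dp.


Rate = 1140 * 0.174 * 0.066 = 13.09176 mm^3/s


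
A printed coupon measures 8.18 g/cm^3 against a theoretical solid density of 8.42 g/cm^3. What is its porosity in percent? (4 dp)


Porosity = (1-8.18/8.42)*100 = 2.8504 %


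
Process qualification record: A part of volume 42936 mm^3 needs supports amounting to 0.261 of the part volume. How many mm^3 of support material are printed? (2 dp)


V_support = 42936 * 0.261 = 11206.3 mm^3


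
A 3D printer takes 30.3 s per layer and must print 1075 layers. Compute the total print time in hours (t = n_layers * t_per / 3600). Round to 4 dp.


t = 1075 * 30.3 / 3600 = 9.0479 hrs


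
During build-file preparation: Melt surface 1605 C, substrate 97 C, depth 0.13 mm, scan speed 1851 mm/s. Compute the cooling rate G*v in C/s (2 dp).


G = (1605-97)/0.13 = 11600.0 C/mm
CR = 11600.0 * 1851 = 21471600.0 C/s


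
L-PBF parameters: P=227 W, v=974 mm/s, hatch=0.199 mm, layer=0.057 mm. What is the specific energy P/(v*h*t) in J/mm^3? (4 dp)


Build rate = 974 * 0.199 * 0.057 = 11.048082 mm^3/s
SE = 227 / 11.048082 = 20.5466 J/mm^3


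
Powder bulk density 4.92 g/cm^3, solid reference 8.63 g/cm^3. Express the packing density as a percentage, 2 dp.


Packing = (4.92/8.63)*100 = 57.01 %


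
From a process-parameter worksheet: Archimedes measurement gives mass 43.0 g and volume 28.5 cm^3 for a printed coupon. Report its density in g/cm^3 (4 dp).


rho = 43.0 / 28.5 = 1.5088 g/cm^3


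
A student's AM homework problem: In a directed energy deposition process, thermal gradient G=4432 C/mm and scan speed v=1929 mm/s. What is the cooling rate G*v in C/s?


CR = 4432 * 1929 = 8549328 C/s


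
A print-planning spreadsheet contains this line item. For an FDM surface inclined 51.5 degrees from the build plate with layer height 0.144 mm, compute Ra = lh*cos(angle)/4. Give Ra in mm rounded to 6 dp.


Ra = 0.144 * cos(51.5) / 4 = 0.022411 mm


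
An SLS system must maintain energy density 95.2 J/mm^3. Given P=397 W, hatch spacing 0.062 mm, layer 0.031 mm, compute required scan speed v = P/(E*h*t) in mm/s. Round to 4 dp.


v = 397 / (95.2*0.062*0.031) = 2169.7024 mm/s


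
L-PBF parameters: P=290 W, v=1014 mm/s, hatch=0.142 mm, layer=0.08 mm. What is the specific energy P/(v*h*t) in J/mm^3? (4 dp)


Build rate = 1014 * 0.142 * 0.08 = 11.51904 mm^3/s
SE = 290 / 11.51904 = 25.1757 J/mm^3


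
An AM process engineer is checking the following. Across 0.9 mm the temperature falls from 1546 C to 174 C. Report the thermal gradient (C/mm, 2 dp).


G = (1546-174)/0.9 = 1524.44 C/mm


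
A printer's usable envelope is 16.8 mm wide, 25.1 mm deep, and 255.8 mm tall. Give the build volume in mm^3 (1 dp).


V = 16.8 * 25.1 * 255.8 = 107865.7 mm^3


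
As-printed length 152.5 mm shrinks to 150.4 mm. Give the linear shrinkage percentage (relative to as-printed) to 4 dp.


Shrinkage = ((152.5-150.4)/152.5)*100 = 1.377 %


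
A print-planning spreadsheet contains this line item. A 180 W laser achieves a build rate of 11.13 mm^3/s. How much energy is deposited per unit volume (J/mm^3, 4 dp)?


SE = 180 / 11.13 = 16.1725 J/mm^3


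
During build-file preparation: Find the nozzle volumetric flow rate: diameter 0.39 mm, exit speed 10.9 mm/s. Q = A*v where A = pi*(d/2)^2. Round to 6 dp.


A = pi*(0.39/2)^2 = 0.11945906 mm^2
Q = 0.11945906 * 10.9 = 1.302104 mm^3/s


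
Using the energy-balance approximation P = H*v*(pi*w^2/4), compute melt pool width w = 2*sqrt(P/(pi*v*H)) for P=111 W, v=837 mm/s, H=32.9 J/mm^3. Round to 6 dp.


w = 2*sqrt(111/(pi*837*32.9)) = 0.07164 mm


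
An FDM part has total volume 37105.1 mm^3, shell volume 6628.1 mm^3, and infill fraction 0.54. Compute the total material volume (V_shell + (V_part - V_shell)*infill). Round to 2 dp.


V_infill = (37105.1 - 6628.1) * 0.54 = 16457.58
V_total = 6628.1 + 16457.58 = 23085.68 mm^3


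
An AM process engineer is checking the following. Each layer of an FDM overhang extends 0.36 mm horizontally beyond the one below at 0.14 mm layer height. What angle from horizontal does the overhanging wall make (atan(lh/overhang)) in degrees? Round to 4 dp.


angle = atan(0.14/0.36) = 21.2505 degrees


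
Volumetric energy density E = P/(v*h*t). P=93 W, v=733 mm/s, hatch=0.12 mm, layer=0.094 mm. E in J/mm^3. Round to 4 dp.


E = 93 / (733*0.12*0.094) = 11.2479 J/mm^3


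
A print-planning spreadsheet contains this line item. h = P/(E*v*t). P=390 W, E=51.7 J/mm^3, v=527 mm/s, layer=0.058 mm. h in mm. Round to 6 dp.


h = 390 / (51.7*527*0.058) = 0.246794 mm


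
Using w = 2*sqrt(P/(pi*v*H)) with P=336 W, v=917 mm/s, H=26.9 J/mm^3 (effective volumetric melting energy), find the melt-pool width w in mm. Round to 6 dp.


w = 2*sqrt(336/(pi*917*26.9)) = 0.131693 mm


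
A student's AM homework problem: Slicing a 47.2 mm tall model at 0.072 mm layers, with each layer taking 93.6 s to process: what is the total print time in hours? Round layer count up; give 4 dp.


Layers = ceil(47.2/0.072) = 656
t = 656 * 93.6 / 3600 = 17.056 hrs


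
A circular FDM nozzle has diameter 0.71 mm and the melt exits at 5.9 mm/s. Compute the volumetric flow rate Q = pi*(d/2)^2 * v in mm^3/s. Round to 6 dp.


A = pi*(0.71/2)^2 = 0.39591921 mm^2
Q = 0.39591921 * 5.9 = 2.335923 mm^3/s


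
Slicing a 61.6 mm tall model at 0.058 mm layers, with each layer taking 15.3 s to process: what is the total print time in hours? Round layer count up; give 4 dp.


Layers = ceil(61.6/0.058) = 1063
t = 1063 * 15.3 / 3600 = 4.5178 hrs


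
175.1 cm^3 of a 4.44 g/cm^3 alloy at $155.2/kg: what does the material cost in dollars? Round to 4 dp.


Mass = 175.1*4.44/1000 = 0.777444 kg
Cost = 0.777444 * 155.2 = 120.6593 $


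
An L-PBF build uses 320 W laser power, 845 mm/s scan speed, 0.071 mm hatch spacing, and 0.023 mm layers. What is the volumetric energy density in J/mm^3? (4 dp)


E = 320 / (845*0.071*0.023) = 231.9034 J/mm^3


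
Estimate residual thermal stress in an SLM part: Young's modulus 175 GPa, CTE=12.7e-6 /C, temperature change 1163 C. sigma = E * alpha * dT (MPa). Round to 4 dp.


sigma = 175*1000 * 12.7e-6 * 1163 = 2584.7675 MPa


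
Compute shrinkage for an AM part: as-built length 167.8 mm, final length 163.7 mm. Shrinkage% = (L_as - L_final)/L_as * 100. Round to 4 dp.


Shrinkage = ((167.8-163.7)/167.8)*100 = 2.4434 %


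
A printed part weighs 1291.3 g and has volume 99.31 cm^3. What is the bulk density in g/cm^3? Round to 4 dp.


rho = 1291.3 / 99.31 = 13.0027 g/cm^3


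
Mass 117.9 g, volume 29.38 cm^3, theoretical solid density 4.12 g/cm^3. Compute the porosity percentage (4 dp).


rho_part = 117.9 / 29.38 = 4.01293397 g/cm^3
Porosity = (1 - 4.01293397/4.12)*100 = 2.5987 %


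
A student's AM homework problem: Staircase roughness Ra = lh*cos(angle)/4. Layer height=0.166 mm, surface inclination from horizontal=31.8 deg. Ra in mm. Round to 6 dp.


Ra = 0.166 * cos(31.8) / 4 = 0.035271 mm


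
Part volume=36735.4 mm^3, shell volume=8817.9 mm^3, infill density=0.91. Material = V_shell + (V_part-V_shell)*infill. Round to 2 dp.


V_infill = (36735.4 - 8817.9) * 0.91 = 25404.93
V_total = 8817.9 + 25404.93 = 34222.83 mm^3


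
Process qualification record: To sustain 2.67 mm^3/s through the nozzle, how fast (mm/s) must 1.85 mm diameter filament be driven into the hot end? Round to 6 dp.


A = pi*(1.85/2)^2 = 2.688025
v = 2.67 / 2.688025 = 0.993294 mm/s


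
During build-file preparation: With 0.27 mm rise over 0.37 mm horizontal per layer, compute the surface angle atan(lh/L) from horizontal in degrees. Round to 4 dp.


angle = atan(0.27/0.37) = 36.1193 degrees


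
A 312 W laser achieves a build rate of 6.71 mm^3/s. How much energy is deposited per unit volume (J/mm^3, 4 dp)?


SE = 312 / 6.71 = 46.4978 J/mm^3


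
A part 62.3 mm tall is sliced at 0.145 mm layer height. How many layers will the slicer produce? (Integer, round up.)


Layers = ceil(62.3/0.145) = 430


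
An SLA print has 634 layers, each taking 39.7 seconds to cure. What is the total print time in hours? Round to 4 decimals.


t = 634 * 39.7 / 3600 = 6.9916 hrs


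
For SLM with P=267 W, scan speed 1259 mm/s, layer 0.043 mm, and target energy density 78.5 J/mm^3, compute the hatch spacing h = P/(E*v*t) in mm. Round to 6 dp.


h = 267 / (78.5*1259*0.043) = 0.062827 mm


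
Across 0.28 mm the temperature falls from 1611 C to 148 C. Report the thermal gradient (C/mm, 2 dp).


G = (1611-148)/0.28 = 5225.0 C/mm


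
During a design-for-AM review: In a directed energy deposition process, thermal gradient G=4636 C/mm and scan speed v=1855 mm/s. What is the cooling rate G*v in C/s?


CR = 4636 * 1855 = 8599780 C/s


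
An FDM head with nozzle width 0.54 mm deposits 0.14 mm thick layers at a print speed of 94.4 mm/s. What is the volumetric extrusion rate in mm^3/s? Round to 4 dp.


Rate = 0.54 * 0.14 * 94.4 = 7.1366 mm^3/s


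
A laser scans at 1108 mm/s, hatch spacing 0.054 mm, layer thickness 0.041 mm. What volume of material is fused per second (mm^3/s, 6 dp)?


Rate = 1108 * 0.054 * 0.041 = 2.453112 mm^3/s


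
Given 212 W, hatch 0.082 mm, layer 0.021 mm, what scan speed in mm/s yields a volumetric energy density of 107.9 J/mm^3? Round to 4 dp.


v = 212 / (107.9*0.082*0.021) = 1140.9885 mm/s


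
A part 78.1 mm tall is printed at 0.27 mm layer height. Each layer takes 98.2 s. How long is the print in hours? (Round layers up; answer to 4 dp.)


Layers = ceil(78.1/0.27) = 290
t = 290 * 98.2 / 3600 = 7.9106 hrs


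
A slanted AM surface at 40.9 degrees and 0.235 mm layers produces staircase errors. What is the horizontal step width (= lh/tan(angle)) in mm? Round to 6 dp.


step = 0.235 / tan(40.9) = 0.271291 mm


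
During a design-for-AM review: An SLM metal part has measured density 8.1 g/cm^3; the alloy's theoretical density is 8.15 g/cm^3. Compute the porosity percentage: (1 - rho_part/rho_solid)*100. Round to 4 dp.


Porosity = (1-8.1/8.15)*100 = 0.6135 %


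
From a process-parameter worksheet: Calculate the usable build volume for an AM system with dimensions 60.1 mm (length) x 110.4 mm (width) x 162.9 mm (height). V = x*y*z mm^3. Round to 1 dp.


V = 60.1 * 110.4 * 162.9 = 1080848.0 mm^3


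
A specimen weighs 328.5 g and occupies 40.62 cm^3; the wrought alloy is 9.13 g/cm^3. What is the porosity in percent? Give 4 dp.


rho_part = 328.5 / 40.62 = 8.08714919 g/cm^3
Porosity = (1 - 8.08714919/9.13)*100 = 11.4222 %


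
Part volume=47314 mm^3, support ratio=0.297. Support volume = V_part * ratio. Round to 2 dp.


V_support = 47314 * 0.297 = 14052.26 mm^3


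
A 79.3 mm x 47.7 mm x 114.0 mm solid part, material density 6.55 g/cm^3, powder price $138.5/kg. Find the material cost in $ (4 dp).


V = 79.3 * 47.7 * 114.0 = 431217.54 mm^3 = 431.21754 cm^3
Mass = 431.21754 * 6.55 / 1000 = 2.82447489 kg
Cost = 2.82447489 * 138.5 = 391.1898 $


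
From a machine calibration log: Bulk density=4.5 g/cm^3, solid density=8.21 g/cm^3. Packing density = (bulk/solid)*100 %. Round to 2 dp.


Packing = (4.5/8.21)*100 = 54.81 %


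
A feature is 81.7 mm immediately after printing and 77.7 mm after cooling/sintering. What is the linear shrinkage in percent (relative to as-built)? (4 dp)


Shrinkage = ((81.7-77.7)/81.7)*100 = 4.896 %


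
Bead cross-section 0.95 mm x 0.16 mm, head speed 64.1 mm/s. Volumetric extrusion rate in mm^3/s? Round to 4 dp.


Rate = 0.95 * 0.16 * 64.1 = 9.7432 mm^3/s


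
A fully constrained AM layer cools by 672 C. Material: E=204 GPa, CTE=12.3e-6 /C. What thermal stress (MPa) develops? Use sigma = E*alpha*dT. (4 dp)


sigma = 204*1000 * 12.3e-6 * 672 = 1686.1824 MPa


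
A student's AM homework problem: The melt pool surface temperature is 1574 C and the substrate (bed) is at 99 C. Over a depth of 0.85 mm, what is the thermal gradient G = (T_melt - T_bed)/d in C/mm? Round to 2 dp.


G = (1574-99)/0.85 = 1735.29 C/mm


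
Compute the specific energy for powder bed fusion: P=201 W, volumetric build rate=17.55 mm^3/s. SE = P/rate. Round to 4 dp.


SE = 201 / 17.55 = 11.453 J/mm^3


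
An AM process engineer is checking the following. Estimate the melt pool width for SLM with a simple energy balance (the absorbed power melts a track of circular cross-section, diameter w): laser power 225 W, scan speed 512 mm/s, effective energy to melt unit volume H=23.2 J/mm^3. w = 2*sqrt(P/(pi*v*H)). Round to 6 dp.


w = 2*sqrt(225/(pi*512*23.2)) = 0.155299 mm


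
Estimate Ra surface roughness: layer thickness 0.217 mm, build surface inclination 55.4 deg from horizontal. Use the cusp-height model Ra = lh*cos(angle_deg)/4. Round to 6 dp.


Ra = 0.217 * cos(55.4) / 4 = 0.030806 mm


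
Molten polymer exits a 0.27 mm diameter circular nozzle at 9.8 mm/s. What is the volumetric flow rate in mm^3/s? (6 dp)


A = pi*(0.27/2)^2 = 0.05725553 mm^2
Q = 0.05725553 * 9.8 = 0.561104 mm^3/s


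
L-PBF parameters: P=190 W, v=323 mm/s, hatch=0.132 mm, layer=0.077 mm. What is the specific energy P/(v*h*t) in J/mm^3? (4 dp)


Build rate = 323 * 0.132 * 0.077 = 3.282972 mm^3/s
SE = 190 / 3.282972 = 57.8744 J/mm^3


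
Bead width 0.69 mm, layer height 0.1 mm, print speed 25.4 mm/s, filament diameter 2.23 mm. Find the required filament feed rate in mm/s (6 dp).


Q = 0.69 * 0.1 * 25.4 = 1.7526 mm^3/s
A_fil = pi*(2.23/2)^2 = 3.90570653 mm^2
v_feed = 1.7526 / 3.90570653 = 0.448728 mm/s


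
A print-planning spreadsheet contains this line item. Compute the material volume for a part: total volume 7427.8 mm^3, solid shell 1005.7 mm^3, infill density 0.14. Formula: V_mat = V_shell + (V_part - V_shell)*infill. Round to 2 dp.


V_infill = (7427.8 - 1005.7) * 0.14 = 899.09
V_total = 1005.7 + 899.09 = 1904.79 mm^3


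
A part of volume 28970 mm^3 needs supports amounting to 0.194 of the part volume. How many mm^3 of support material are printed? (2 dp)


V_support = 28970 * 0.194 = 5620.18 mm^3


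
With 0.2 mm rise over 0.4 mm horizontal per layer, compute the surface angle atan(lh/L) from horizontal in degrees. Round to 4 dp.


angle = atan(0.2/0.4) = 26.5651 degrees


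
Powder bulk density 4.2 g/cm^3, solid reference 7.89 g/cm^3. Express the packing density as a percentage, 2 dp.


Packing = (4.2/7.89)*100 = 53.23 %


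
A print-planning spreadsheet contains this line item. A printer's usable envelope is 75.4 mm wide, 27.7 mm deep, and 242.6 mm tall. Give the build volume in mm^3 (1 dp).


V = 75.4 * 27.7 * 242.6 = 506689.5 mm^3


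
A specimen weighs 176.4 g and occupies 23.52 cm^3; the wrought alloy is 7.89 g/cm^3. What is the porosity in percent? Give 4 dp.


rho_part = 176.4 / 23.52 = 7.5 g/cm^3
Porosity = (1 - 7.5/7.89)*100 = 4.943 %


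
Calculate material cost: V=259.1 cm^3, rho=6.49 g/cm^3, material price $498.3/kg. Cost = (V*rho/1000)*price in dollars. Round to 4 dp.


Mass = 259.1*6.49/1000 = 1.681559 kg
Cost = 1.681559 * 498.3 = 837.9208 $


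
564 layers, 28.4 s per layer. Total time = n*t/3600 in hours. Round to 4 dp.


t = 564 * 28.4 / 3600 = 4.4493 hrs


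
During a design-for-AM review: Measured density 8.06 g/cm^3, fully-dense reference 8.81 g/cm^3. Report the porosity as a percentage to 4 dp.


Porosity = (1-8.06/8.81)*100 = 8.5131 %


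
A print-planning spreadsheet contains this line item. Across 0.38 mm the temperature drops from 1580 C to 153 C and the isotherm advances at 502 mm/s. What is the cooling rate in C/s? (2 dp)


G = (1580-153)/0.38 = 3755.26315789 C/mm
CR = 3755.26315789 * 502 = 1885142.11 C/s


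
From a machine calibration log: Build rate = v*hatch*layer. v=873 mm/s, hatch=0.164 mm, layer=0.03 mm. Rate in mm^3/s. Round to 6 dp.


Rate = 873 * 0.164 * 0.03 = 4.29516 mm^3/s


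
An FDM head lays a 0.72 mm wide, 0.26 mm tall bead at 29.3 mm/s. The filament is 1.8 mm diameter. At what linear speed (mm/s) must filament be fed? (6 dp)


Q = 0.72 * 0.26 * 29.3 = 5.48496 mm^3/s
A_fil = pi*(1.8/2)^2 = 2.54469005 mm^2
v_feed = 5.48496 / 2.54469005 = 2.155453 mm/s


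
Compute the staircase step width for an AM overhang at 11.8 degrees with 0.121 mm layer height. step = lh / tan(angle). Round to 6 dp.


step = 0.121 / tan(11.8) = 0.579194 mm


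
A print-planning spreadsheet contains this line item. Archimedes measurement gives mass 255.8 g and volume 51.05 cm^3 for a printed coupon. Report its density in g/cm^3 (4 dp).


rho = 255.8 / 51.05 = 5.0108 g/cm^3


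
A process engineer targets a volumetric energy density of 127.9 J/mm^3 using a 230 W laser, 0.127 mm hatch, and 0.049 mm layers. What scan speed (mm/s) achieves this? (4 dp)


v = 230 / (127.9*0.127*0.049) = 288.9731 mm/s


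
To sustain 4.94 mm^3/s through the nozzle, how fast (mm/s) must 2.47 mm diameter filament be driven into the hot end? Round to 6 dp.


A = pi*(2.47/2)^2 = 4.791636
v = 4.94 / 4.791636 = 1.030963 mm/s


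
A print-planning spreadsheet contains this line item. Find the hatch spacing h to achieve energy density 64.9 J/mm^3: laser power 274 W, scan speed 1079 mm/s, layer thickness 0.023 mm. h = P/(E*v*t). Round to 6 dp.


h = 274 / (64.9*1079*0.023) = 0.17012 mm
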